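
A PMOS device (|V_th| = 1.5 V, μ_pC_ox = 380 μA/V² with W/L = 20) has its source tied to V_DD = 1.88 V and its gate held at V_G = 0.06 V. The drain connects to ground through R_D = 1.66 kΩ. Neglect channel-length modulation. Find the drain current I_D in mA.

I_D = 0.389 mA

V_SG = V_DD − V_G = 1.88 − 0.06 = 1.82 V, so V_ov = 1.82 − 1.5 = 0.32 V.
k_p = μ_pC_ox · (W/L) = 7.6 mA/V².
Assume saturation: I_D = ½ k_p V_ov² = 0.5 × 7.6 × 0.32² = 0.389 mA, giving V_SD = V_DD − I_D R_D = 1.88 − 0.389 × 1.66 = 1.23 V.
V_SD = 1.23 V ≥ V_ov = 0.32 V, confirming saturation.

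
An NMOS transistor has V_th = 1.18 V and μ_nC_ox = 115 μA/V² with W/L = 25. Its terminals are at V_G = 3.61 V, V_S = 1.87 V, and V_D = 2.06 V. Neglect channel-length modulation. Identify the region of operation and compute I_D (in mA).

V_GS = V_G − V_S = 3.61 − 1.87 = 1.74 V; V_DS = V_D − V_S = 2.06 − 1.87 = 0.19 V.
k_n = μ_nC_ox · (W/L) = 2.875 mA/V².
V_ov = V_GS − V_th = 1.74 − 1.18 = 0.56 V.
Since V_DS = 0.19 V < V_ov = 0.56 V, the device is in the triode region.
I_D = k_n [V_ov · V_DS − ½ V_DS²] = 2.875 × [0.56 × 0.19 − 0.5 × 0.19²] = 0.254 mA.

Triode; I_D = 0.254 mA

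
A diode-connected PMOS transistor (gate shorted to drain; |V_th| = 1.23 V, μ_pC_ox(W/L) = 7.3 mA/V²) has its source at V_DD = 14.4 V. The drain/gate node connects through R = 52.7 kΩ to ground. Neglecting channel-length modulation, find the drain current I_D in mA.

I_D = 0.245 mA

With gate tied to drain, V_SG = V_SD ≥ V_SG − |V_th|, so the device is in saturation.
KCL at the drain: ½ k_p (V_SG − |V_th|)² = (V_DD − V_SG)/R.
Let x = V_SG − 1.23. Then 192 x² + x − 13.17 = 0, giving x = 0.259 V (positive root), so V_SG = 1.49 V.
I_D = (V_DD − V_SG)/R = (14.4 − 1.49) / 52.7 = 0.245 mA.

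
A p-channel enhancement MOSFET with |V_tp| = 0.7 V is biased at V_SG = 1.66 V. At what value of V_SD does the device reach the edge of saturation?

The boundary between triode and saturation is V_SD = V_SG − |V_tp| = V_ov.
V_ov = 1.66 − 0.7 = 0.96 V.

V_SD,sat = 0.960 V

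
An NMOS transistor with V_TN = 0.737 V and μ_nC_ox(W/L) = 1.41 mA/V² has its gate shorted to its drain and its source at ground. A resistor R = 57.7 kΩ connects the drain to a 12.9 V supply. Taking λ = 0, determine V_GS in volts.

V_GS = 1.27 V

With gate tied to drain, V_GS = V_DS ≥ V_GS − V_TN, so the device is in saturation.
KCL at the drain: ½ k_n (V_GS − V_TN)² = (V_DD − V_GS)/R.
Let x = V_GS − 0.737. Then 40.7 x² + x − 12.16 = 0, giving x = 0.535 V (positive root), so V_GS = 1.27 V.
I_D = (V_DD − V_GS)/R = (12.9 − 1.27) / 57.7 = 0.202 mA.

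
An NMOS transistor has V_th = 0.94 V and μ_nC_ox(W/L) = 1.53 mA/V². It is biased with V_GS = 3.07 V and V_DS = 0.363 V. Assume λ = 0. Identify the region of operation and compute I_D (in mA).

Triode; I_D = 1.08 mA

V_ov = V_GS − V_th = 3.07 − 0.94 = 2.13 V.
Since V_DS = 0.363 V < V_ov = 2.13 V, the device is in the triode region.
I_D = k_n [V_ov · V_DS − ½ V_DS²] = 1.53 × [2.13 × 0.363 − 0.5 × 0.363²] = 1.08 mA.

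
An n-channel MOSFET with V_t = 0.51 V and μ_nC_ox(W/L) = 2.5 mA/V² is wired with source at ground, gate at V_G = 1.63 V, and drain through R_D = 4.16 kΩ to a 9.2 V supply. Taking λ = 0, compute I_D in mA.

I_D = 1.57 mA

V_GS = V_G = 1.63 V, so V_ov = 1.63 − 0.51 = 1.12 V.
Assume saturation: I_D = ½ k_n V_ov² = 0.5 × 2.5 × 1.12² = 1.57 mA, giving V_DS = V_DD − I_D R_D = 9.2 − 1.57 × 4.16 = 2.68 V.
V_DS = 2.68 V ≥ V_ov = 1.12 V, confirming saturation.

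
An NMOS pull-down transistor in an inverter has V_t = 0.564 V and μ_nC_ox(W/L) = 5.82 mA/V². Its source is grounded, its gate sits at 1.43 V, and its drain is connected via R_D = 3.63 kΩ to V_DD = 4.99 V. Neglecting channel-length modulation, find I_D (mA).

V_GS = V_G = 1.43 V, so V_ov = 1.43 − 0.564 = 0.866 V.
Assume saturation: I_D = ½ k_n V_ov² = 0.5 × 5.82 × 0.866² = 2.18 mA, giving V_DS = V_DD − I_D R_D = 4.99 − 2.18 × 3.63 = -2.93 V.
But -2.93 V < V_ov = 0.866 V, so the device is actually in triode.
In triode I_D = k_n[V_ov V_DS − ½ V_DS²] and I_D = (V_DD − V_DS)/R_D. Equating: 10.6 V_DS² − 19.3 V_DS + 4.99 = 0, giving V_DS = 0.312 V (the root below V_ov).
I_D = (4.99 − 0.312) / 3.63 = 1.29 mA.

I_D = 1.29 mA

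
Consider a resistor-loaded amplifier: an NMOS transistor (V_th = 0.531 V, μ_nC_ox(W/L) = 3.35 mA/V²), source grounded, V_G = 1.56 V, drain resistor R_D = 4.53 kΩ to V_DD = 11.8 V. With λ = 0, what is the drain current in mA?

I_D = 1.77 mA

V_GS = V_G = 1.56 V, so V_ov = 1.56 − 0.531 = 1.03 V.
Assume saturation: I_D = ½ k_n V_ov² = 0.5 × 3.35 × 1.03² = 1.77 mA, giving V_DS = V_DD − I_D R_D = 11.8 − 1.77 × 4.53 = 3.77 V.
V_DS = 3.77 V ≥ V_ov = 1.03 V, confirming saturation.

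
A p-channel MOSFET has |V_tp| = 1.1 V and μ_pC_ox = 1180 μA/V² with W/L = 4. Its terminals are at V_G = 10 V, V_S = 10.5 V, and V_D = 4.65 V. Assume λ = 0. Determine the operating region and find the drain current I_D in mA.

V_SG = V_S − V_G = 10.5 − 10 = 0.5 V; V_SD = V_S − V_D = 10.5 − 4.65 = 5.85 V.
V_SG = 0.5 V < |V_tp| = 1.1 V, so the transistor is in cutoff.

Cutoff; I_D = 0 mA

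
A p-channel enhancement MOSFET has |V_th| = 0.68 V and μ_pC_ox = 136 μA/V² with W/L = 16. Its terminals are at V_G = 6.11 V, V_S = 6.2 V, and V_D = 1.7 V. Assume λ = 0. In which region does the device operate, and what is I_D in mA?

Cutoff; I_D = 0 mA

V_SG = V_S − V_G = 6.2 − 6.11 = 0.09 V; V_SD = V_S − V_D = 6.2 − 1.7 = 4.5 V.
V_SG = 0.09 V < |V_th| = 0.68 V, so the transistor is in cutoff.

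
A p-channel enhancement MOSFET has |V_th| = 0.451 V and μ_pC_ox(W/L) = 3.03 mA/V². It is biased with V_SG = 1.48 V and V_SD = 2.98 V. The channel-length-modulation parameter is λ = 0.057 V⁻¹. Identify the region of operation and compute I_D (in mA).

V_ov = V_SG − |V_th| = 1.48 − 0.451 = 1.03 V.
Since V_SD = 2.98 V ≥ V_ov = 1.03 V, the device is in saturation.
I_D = ½ k_p V_ov² (1 + λ V_SD) = 0.5 × 3.03 × 1.03² × (1 + 0.057 × 2.98) = 1.88 mA.

Saturation; I_D = 1.88 mA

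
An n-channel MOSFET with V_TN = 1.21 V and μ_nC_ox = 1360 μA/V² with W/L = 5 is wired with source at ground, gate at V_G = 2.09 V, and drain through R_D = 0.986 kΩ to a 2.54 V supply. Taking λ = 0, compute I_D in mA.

I_D = 2.09 mA

V_GS = V_G = 2.09 V, so V_ov = 2.09 − 1.21 = 0.88 V.
k_n = μ_nC_ox · (W/L) = 6.8 mA/V².
Assume saturation: I_D = ½ k_n V_ov² = 0.5 × 6.8 × 0.88² = 2.63 mA, giving V_DS = V_DD − I_D R_D = 2.54 − 2.63 × 0.986 = -0.0561 V.
But -0.0561 V < V_ov = 0.88 V, so the device is actually in triode.
In triode I_D = k_n[V_ov V_DS − ½ V_DS²] and I_D = (V_DD − V_DS)/R_D. Equating: 3.35 V_DS² − 6.9 V_DS + 2.54 = 0, giving V_DS = 0.48 V (the root below V_ov).
I_D = (2.54 − 0.48) / 0.986 = 2.09 mA.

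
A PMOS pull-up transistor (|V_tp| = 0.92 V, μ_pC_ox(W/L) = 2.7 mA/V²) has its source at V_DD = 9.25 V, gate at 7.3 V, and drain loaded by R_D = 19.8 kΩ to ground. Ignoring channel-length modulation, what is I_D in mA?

I_D = 0.458 mA

V_SG = V_DD − V_G = 9.25 − 7.3 = 1.95 V, so V_ov = 1.95 − 0.92 = 1.03 V.
Assume saturation: I_D = ½ k_p V_ov² = 0.5 × 2.7 × 1.03² = 1.43 mA, giving V_SD = V_DD − I_D R_D = 9.25 − 1.43 × 19.8 = -19.1 V.
But -19.1 V < V_ov = 1.03 V, so the device is actually in triode.
In triode I_D = k_p[V_ov V_SD − ½ V_SD²] and I_D = (V_DD − V_SD)/R_D. Equating: 26.7 V_SD² − 56.06 V_SD + 9.25 = 0, giving V_SD = 0.181 V (the root below V_ov).
I_D = (9.25 − 0.181) / 19.8 = 0.458 mA.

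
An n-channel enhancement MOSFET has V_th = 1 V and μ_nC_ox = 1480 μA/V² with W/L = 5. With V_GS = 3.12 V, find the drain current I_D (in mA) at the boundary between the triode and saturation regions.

At the boundary V_DS = V_ov = V_GS − V_th = 3.12 − 1 = 2.12 V.
k_n = μ_nC_ox · (W/L) = 7.4 mA/V².
I_D = ½ k_n V_ov² = 0.5 × 7.4 × 2.12² = 16.6 mA.

I_D = 16.6 mA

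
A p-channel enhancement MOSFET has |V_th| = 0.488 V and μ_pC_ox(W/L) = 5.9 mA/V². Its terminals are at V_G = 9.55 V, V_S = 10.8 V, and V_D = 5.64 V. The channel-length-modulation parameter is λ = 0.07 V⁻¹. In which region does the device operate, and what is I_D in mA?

V_SG = V_S − V_G = 10.8 − 9.55 = 1.25 V; V_SD = V_S − V_D = 10.8 − 5.64 = 5.16 V.
V_ov = V_SG − |V_th| = 1.25 − 0.488 = 0.762 V.
Since V_SD = 5.16 V ≥ V_ov = 0.762 V, the device is in saturation.
I_D = ½ k_p V_ov² (1 + λ V_SD) = 0.5 × 5.9 × 0.762² × (1 + 0.07 × 5.16) = 2.33 mA.

Saturation; I_D = 2.33 mA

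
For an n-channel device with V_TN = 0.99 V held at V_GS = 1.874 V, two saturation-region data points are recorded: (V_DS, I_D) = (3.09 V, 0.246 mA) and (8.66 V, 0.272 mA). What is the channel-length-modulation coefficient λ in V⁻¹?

With V_GS fixed, I_D ∝ (1 + λ V_DS) in saturation, so I_D2/I_D1 = (1 + λ V_DS2)/(1 + λ V_DS1).
0.272/0.246 = 1.106 = (1 + 8.66 λ)/(1 + 3.09 λ).
Solving: λ (I_D1 V_DS2 − I_D2 V_DS1) = I_D2 − I_D1, so λ = (0.272 − 0.246) / (0.246 × 8.66 − 0.272 × 3.09) = 0.026 / 1.29 = 0.0202 V⁻¹.

λ = 0.0202 V⁻¹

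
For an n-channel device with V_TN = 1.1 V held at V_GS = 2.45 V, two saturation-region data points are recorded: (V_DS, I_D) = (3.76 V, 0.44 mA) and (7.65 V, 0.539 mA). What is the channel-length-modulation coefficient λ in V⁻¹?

With V_GS fixed, I_D ∝ (1 + λ V_DS) in saturation, so I_D2/I_D1 = (1 + λ V_DS2)/(1 + λ V_DS1).
0.539/0.44 = 1.225 = (1 + 7.65 λ)/(1 + 3.76 λ).
Solving: λ (I_D1 V_DS2 − I_D2 V_DS1) = I_D2 − I_D1, so λ = (0.539 − 0.44) / (0.44 × 7.65 − 0.539 × 3.76) = 0.099 / 1.34 = 0.0739 V⁻¹.

λ = 0.0739 V⁻¹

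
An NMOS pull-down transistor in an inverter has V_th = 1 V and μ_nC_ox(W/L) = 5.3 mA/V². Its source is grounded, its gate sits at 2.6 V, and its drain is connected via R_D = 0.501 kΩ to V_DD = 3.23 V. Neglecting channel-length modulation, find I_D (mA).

V_GS = V_G = 2.6 V, so V_ov = 2.6 − 1 = 1.6 V.
Assume saturation: I_D = ½ k_n V_ov² = 0.5 × 5.3 × 1.6² = 6.78 mA, giving V_DS = V_DD − I_D R_D = 3.23 − 6.78 × 0.501 = -0.169 V.
But -0.169 V < V_ov = 1.6 V, so the device is actually in triode.
In triode I_D = k_n[V_ov V_DS − ½ V_DS²] and I_D = (V_DD − V_DS)/R_D. Equating: 1.33 V_DS² − 5.248 V_DS + 3.23 = 0, giving V_DS = 0.762 V (the root below V_ov).
I_D = (3.23 − 0.762) / 0.501 = 4.93 mA.

I_D = 4.93 mA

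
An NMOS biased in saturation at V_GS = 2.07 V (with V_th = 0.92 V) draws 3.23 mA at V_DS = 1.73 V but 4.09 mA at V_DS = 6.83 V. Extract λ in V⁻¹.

λ = 0.0574 V⁻¹

With V_GS fixed, I_D ∝ (1 + λ V_DS) in saturation, so I_D2/I_D1 = (1 + λ V_DS2)/(1 + λ V_DS1).
4.09/3.23 = 1.266 = (1 + 6.83 λ)/(1 + 1.73 λ).
Solving: λ (I_D1 V_DS2 − I_D2 V_DS1) = I_D2 − I_D1, so λ = (4.09 − 3.23) / (3.23 × 6.83 − 4.09 × 1.73) = 0.86 / 15 = 0.0574 V⁻¹.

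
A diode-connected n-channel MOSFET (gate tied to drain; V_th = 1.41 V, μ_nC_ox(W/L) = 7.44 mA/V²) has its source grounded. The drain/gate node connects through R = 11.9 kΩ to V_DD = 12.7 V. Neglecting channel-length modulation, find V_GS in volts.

With gate tied to drain, V_GS = V_DS ≥ V_GS − V_th, so the device is in saturation.
KCL at the drain: ½ k_n (V_GS − V_th)² = (V_DD − V_GS)/R.
Let x = V_GS − 1.41. Then 44.3 x² + x − 11.29 = 0, giving x = 0.494 V (positive root), so V_GS = 1.9 V.
I_D = (V_DD − V_GS)/R = (12.7 − 1.9) / 11.9 = 0.907 mA.

V_GS = 1.90 V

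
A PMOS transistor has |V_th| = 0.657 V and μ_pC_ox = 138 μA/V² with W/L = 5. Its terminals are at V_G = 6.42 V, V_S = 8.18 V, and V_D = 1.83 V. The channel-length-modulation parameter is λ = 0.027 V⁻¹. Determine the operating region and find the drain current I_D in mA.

Saturation; I_D = 0.492 mA

V_SG = V_S − V_G = 8.18 − 6.42 = 1.76 V; V_SD = V_S − V_D = 8.18 − 1.83 = 6.35 V.
k_p = μ_pC_ox · (W/L) = 0.69 mA/V².
V_ov = V_SG − |V_th| = 1.76 − 0.657 = 1.1 V.
Since V_SD = 6.35 V ≥ V_ov = 1.1 V, the device is in saturation.
I_D = ½ k_p V_ov² (1 + λ V_SD) = 0.5 × 0.69 × 1.1² × (1 + 0.027 × 6.35) = 0.492 mA.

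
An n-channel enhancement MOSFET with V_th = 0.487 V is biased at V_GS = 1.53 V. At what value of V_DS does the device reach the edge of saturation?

The boundary between triode and saturation is V_DS = V_GS − V_th = V_ov.
V_ov = 1.53 − 0.487 = 1.04 V.

V_DS,sat = 1.04 V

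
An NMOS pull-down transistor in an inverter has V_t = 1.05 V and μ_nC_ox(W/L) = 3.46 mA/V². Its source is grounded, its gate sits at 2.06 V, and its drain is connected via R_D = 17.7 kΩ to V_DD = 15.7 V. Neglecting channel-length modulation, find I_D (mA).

V_GS = V_G = 2.06 V, so V_ov = 2.06 − 1.05 = 1.01 V.
Assume saturation: I_D = ½ k_n V_ov² = 0.5 × 3.46 × 1.01² = 1.76 mA, giving V_DS = V_DD − I_D R_D = 15.7 − 1.76 × 17.7 = -15.5 V.
But -15.5 V < V_ov = 1.01 V, so the device is actually in triode.
In triode I_D = k_n[V_ov V_DS − ½ V_DS²] and I_D = (V_DD − V_DS)/R_D. Equating: 30.6 V_DS² − 62.85 V_DS + 15.7 = 0, giving V_DS = 0.291 V (the root below V_ov).
I_D = (15.7 − 0.291) / 17.7 = 0.871 mA.

I_D = 0.871 mA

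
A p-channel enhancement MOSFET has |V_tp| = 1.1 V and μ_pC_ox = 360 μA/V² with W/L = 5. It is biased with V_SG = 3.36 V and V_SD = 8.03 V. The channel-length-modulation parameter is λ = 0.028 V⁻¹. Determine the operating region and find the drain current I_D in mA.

Saturation; I_D = 5.63 mA

k_p = μ_pC_ox · (W/L) = 1.8 mA/V².
V_ov = V_SG − |V_tp| = 3.36 − 1.1 = 2.26 V.
Since V_SD = 8.03 V ≥ V_ov = 2.26 V, the device is in saturation.
I_D = ½ k_p V_ov² (1 + λ V_SD) = 0.5 × 1.8 × 2.26² × (1 + 0.028 × 8.03) = 5.63 mA.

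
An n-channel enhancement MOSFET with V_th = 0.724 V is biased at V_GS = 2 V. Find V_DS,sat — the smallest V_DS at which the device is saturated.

The boundary between triode and saturation is V_DS = V_GS − V_th = V_ov.
V_ov = 2 − 0.724 = 1.28 V.

V_DS,sat = 1.28 V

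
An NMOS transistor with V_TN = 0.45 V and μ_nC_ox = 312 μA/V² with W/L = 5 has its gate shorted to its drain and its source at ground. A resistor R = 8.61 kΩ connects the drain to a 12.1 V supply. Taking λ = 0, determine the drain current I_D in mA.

I_D = 1.21 mA

With gate tied to drain, V_GS = V_DS ≥ V_GS − V_TN, so the device is in saturation.
k_n = μ_nC_ox · (W/L) = 1.56 mA/V².
KCL at the drain: ½ k_n (V_GS − V_TN)² = (V_DD − V_GS)/R.
Let x = V_GS − 0.45. Then 6.72 x² + x − 11.65 = 0, giving x = 1.24 V (positive root), so V_GS = 1.69 V.
I_D = (V_DD − V_GS)/R = (12.1 − 1.69) / 8.61 = 1.21 mA.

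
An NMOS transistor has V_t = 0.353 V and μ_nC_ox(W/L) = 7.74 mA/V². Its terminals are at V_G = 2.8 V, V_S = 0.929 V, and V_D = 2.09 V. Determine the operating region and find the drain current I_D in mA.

Triode; I_D = 8.42 mA

V_GS = V_G − V_S = 2.8 − 0.929 = 1.87 V; V_DS = V_D − V_S = 2.09 − 0.929 = 1.16 V.
V_ov = V_GS − V_t = 1.87 − 0.353 = 1.52 V.
Since V_DS = 1.16 V < V_ov = 1.52 V, the device is in the triode region.
I_D = k_n [V_ov · V_DS − ½ V_DS²] = 7.74 × [1.52 × 1.16 − 0.5 × 1.16²] = 8.42 mA.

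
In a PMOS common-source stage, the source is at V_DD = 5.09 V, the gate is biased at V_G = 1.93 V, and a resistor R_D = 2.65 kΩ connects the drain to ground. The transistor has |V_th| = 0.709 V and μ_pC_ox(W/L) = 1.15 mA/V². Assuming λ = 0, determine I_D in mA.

I_D = 1.66 mA

V_SG = V_DD − V_G = 5.09 − 1.93 = 3.16 V, so V_ov = 3.16 − 0.709 = 2.45 V.
Assume saturation: I_D = ½ k_p V_ov² = 0.5 × 1.15 × 2.45² = 3.45 mA, giving V_SD = V_DD − I_D R_D = 5.09 − 3.45 × 2.65 = -4.06 V.
But -4.06 V < V_ov = 2.45 V, so the device is actually in triode.
In triode I_D = k_p[V_ov V_SD − ½ V_SD²] and I_D = (V_DD − V_SD)/R_D. Equating: 1.52 V_SD² − 8.469 V_SD + 5.09 = 0, giving V_SD = 0.686 V (the root below V_ov).
I_D = (5.09 − 0.686) / 2.65 = 1.66 mA.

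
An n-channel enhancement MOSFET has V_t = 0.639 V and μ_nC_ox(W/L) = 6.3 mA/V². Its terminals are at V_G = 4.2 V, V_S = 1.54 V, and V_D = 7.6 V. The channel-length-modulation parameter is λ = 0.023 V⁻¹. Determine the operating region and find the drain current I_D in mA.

Saturation; I_D = 14.7 mA

V_GS = V_G − V_S = 4.2 − 1.54 = 2.66 V; V_DS = V_D − V_S = 7.6 − 1.54 = 6.06 V.
V_ov = V_GS − V_t = 2.66 − 0.639 = 2.02 V.
Since V_DS = 6.06 V ≥ V_ov = 2.02 V, the device is in saturation.
I_D = ½ k_n V_ov² (1 + λ V_DS) = 0.5 × 6.3 × 2.02² × (1 + 0.023 × 6.06) = 14.7 mA.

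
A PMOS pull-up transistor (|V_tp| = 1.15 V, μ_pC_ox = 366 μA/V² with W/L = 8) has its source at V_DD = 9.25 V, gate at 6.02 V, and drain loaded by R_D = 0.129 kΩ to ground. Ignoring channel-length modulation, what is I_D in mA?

V_SG = V_DD − V_G = 9.25 − 6.02 = 3.23 V, so V_ov = 3.23 − 1.15 = 2.08 V.
k_p = μ_pC_ox · (W/L) = 2.928 mA/V².
Assume saturation: I_D = ½ k_p V_ov² = 0.5 × 2.928 × 2.08² = 6.33 mA, giving V_SD = V_DD − I_D R_D = 9.25 − 6.33 × 0.129 = 8.43 V.
V_SD = 8.43 V ≥ V_ov = 2.08 V, confirming saturation.

I_D = 6.33 mA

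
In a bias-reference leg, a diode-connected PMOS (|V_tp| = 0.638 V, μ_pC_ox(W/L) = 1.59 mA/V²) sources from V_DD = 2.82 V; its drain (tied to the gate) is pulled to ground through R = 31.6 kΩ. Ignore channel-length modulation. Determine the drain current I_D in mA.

I_D = 0.0603 mA

With gate tied to drain, V_SG = V_SD ≥ V_SG − |V_tp|, so the device is in saturation.
KCL at the drain: ½ k_p (V_SG − |V_tp|)² = (V_DD − V_SG)/R.
Let x = V_SG − 0.638. Then 25.1 x² + x − 2.182 = 0, giving x = 0.275 V (positive root), so V_SG = 0.913 V.
I_D = (V_DD − V_SG)/R = (2.82 − 0.913) / 31.6 = 0.0603 mA.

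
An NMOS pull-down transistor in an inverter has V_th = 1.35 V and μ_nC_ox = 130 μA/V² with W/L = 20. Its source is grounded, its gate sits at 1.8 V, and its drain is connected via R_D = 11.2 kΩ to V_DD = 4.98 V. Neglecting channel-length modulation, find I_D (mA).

V_GS = V_G = 1.8 V, so V_ov = 1.8 − 1.35 = 0.45 V.
k_n = μ_nC_ox · (W/L) = 2.6 mA/V².
Assume saturation: I_D = ½ k_n V_ov² = 0.5 × 2.6 × 0.45² = 0.263 mA, giving V_DS = V_DD − I_D R_D = 4.98 − 0.263 × 11.2 = 2.03 V.
V_DS = 2.03 V ≥ V_ov = 0.45 V, confirming saturation.

I_D = 0.263 mA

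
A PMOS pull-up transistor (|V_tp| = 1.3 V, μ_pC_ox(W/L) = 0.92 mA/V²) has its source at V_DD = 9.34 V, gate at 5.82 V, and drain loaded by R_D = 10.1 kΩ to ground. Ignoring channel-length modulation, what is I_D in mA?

I_D = 0.877 mA

V_SG = V_DD − V_G = 9.34 − 5.82 = 3.52 V, so V_ov = 3.52 − 1.3 = 2.22 V.
Assume saturation: I_D = ½ k_p V_ov² = 0.5 × 0.92 × 2.22² = 2.27 mA, giving V_SD = V_DD − I_D R_D = 9.34 − 2.27 × 10.1 = -13.6 V.
But -13.6 V < V_ov = 2.22 V, so the device is actually in triode.
In triode I_D = k_p[V_ov V_SD − ½ V_SD²] and I_D = (V_DD − V_SD)/R_D. Equating: 4.65 V_SD² − 21.63 V_SD + 9.34 = 0, giving V_SD = 0.482 V (the root below V_ov).
I_D = (9.34 − 0.482) / 10.1 = 0.877 mA.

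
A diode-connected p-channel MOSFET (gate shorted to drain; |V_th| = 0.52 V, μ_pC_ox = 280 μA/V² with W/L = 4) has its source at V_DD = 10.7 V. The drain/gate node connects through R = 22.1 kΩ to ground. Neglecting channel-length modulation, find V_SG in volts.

With gate tied to drain, V_SG = V_SD ≥ V_SG − |V_th|, so the device is in saturation.
k_p = μ_pC_ox · (W/L) = 1.12 mA/V².
KCL at the drain: ½ k_p (V_SG − |V_th|)² = (V_DD − V_SG)/R.
Let x = V_SG − 0.52. Then 12.4 x² + x − 10.18 = 0, giving x = 0.867 V (positive root), so V_SG = 1.39 V.
I_D = (V_DD − V_SG)/R = (10.7 − 1.39) / 22.1 = 0.421 mA.

V_SG = 1.39 V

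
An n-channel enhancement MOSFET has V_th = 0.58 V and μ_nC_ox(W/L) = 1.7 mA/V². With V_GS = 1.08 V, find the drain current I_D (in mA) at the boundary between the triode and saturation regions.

At the boundary V_DS = V_ov = V_GS − V_th = 1.08 − 0.58 = 0.5 V.
I_D = ½ k_n V_ov² = 0.5 × 1.7 × 0.5² = 0.213 mA.

I_D = 0.213 mA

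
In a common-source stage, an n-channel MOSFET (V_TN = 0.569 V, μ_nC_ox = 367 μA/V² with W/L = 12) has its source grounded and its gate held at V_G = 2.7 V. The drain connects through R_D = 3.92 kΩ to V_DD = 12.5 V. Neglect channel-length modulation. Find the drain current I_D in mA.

V_GS = V_G = 2.7 V, so V_ov = 2.7 − 0.569 = 2.13 V.
k_n = μ_nC_ox · (W/L) = 4.404 mA/V².
Assume saturation: I_D = ½ k_n V_ov² = 0.5 × 4.404 × 2.13² = 10 mA, giving V_DS = V_DD − I_D R_D = 12.5 − 10 × 3.92 = -26.7 V.
But -26.7 V < V_ov = 2.13 V, so the device is actually in triode.
In triode I_D = k_n[V_ov V_DS − ½ V_DS²] and I_D = (V_DD − V_DS)/R_D. Equating: 8.63 V_DS² − 37.79 V_DS + 12.5 = 0, giving V_DS = 0.36 V (the root below V_ov).
I_D = (12.5 − 0.36) / 3.92 = 3.1 mA.

I_D = 3.10 mA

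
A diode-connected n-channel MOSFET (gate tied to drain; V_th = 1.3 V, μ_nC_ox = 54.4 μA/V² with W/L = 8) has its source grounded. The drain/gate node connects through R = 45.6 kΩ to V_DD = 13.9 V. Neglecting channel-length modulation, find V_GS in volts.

V_GS = 2.38 V

With gate tied to drain, V_GS = V_DS ≥ V_GS − V_th, so the device is in saturation.
k_n = μ_nC_ox · (W/L) = 0.4352 mA/V².
KCL at the drain: ½ k_n (V_GS − V_th)² = (V_DD − V_GS)/R.
Let x = V_GS − 1.3. Then 9.92 x² + x − 12.6 = 0, giving x = 1.08 V (positive root), so V_GS = 2.38 V.
I_D = (V_DD − V_GS)/R = (13.9 − 2.38) / 45.6 = 0.253 mA.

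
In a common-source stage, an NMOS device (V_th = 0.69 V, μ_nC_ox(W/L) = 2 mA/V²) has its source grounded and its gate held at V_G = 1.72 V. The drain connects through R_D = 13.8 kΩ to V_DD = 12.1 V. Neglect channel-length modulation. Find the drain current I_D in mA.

V_GS = V_G = 1.72 V, so V_ov = 1.72 − 0.69 = 1.03 V.
Assume saturation: I_D = ½ k_n V_ov² = 0.5 × 2 × 1.03² = 1.06 mA, giving V_DS = V_DD − I_D R_D = 12.1 − 1.06 × 13.8 = -2.54 V.
But -2.54 V < V_ov = 1.03 V, so the device is actually in triode.
In triode I_D = k_n[V_ov V_DS − ½ V_DS²] and I_D = (V_DD − V_DS)/R_D. Equating: 13.8 V_DS² − 29.43 V_DS + 12.1 = 0, giving V_DS = 0.556 V (the root below V_ov).
I_D = (12.1 − 0.556) / 13.8 = 0.837 mA.

I_D = 0.837 mA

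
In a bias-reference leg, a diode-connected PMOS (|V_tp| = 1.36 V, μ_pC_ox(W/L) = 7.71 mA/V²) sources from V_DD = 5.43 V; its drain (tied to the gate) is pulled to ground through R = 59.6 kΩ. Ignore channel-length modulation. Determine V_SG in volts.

V_SG = 1.49 V

With gate tied to drain, V_SG = V_SD ≥ V_SG − |V_tp|, so the device is in saturation.
KCL at the drain: ½ k_p (V_SG − |V_tp|)² = (V_DD − V_SG)/R.
Let x = V_SG − 1.36. Then 230 x² + x − 4.07 = 0, giving x = 0.131 V (positive root), so V_SG = 1.49 V.
I_D = (V_DD − V_SG)/R = (5.43 − 1.49) / 59.6 = 0.0661 mA.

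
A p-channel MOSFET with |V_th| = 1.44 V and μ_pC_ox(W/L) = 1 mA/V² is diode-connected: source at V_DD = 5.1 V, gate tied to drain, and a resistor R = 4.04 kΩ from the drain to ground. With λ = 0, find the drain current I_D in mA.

I_D = 0.628 mA

With gate tied to drain, V_SG = V_SD ≥ V_SG − |V_th|, so the device is in saturation.
KCL at the drain: ½ k_p (V_SG − |V_th|)² = (V_DD − V_SG)/R.
Let x = V_SG − 1.44. Then 2.02 x² + x − 3.66 = 0, giving x = 1.12 V (positive root), so V_SG = 2.56 V.
I_D = (V_DD − V_SG)/R = (5.1 − 2.56) / 4.04 = 0.628 mA.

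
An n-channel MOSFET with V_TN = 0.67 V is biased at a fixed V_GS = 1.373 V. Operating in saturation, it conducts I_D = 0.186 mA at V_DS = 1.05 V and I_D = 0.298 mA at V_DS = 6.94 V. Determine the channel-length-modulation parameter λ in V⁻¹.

With V_GS fixed, I_D ∝ (1 + λ V_DS) in saturation, so I_D2/I_D1 = (1 + λ V_DS2)/(1 + λ V_DS1).
0.298/0.186 = 1.602 = (1 + 6.94 λ)/(1 + 1.05 λ).
Solving: λ (I_D1 V_DS2 − I_D2 V_DS1) = I_D2 − I_D1, so λ = (0.298 − 0.186) / (0.186 × 6.94 − 0.298 × 1.05) = 0.112 / 0.978 = 0.115 V⁻¹.

λ = 0.115 V⁻¹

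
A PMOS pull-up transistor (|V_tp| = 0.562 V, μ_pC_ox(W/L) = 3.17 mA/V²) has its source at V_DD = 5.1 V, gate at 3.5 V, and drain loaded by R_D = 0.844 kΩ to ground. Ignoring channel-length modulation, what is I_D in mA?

I_D = 1.71 mA

V_SG = V_DD − V_G = 5.1 − 3.5 = 1.6 V, so V_ov = 1.6 − 0.562 = 1.04 V.
Assume saturation: I_D = ½ k_p V_ov² = 0.5 × 3.17 × 1.04² = 1.71 mA, giving V_SD = V_DD − I_D R_D = 5.1 − 1.71 × 0.844 = 3.66 V.
V_SD = 3.66 V ≥ V_ov = 1.04 V, confirming saturation.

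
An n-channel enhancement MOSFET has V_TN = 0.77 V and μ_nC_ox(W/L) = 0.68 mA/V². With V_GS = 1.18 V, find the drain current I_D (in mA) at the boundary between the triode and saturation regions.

At the boundary V_DS = V_ov = V_GS − V_TN = 1.18 − 0.77 = 0.41 V.
I_D = ½ k_n V_ov² = 0.5 × 0.68 × 0.41² = 0.0572 mA.

I_D = 0.0572 mA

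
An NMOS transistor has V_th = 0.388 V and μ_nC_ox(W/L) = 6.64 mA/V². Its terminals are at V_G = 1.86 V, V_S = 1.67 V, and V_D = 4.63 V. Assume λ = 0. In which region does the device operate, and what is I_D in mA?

V_GS = V_G − V_S = 1.86 − 1.67 = 0.19 V; V_DS = V_D − V_S = 4.63 − 1.67 = 2.96 V.
V_GS = 0.19 V < V_th = 0.388 V, so the transistor is in cutoff.

Cutoff; I_D = 0 mA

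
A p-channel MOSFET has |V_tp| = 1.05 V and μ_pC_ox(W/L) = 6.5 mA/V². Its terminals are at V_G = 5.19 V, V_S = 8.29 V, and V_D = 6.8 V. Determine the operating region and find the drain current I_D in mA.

V_SG = V_S − V_G = 8.29 − 5.19 = 3.1 V; V_SD = V_S − V_D = 8.29 − 6.8 = 1.49 V.
V_ov = V_SG − |V_tp| = 3.1 − 1.05 = 2.05 V.
Since V_SD = 1.49 V < V_ov = 2.05 V, the device is in the triode region.
I_D = k_p [V_ov · V_SD − ½ V_SD²] = 6.5 × [2.05 × 1.49 − 0.5 × 1.49²] = 12.6 mA.

Triode; I_D = 12.6 mA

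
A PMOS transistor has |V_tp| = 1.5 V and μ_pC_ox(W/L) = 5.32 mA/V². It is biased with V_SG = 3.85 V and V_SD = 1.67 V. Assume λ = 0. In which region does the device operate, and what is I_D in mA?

V_ov = V_SG − |V_tp| = 3.85 − 1.5 = 2.35 V.
Since V_SD = 1.67 V < V_ov = 2.35 V, the device is in the triode region.
I_D = k_p [V_ov · V_SD − ½ V_SD²] = 5.32 × [2.35 × 1.67 − 0.5 × 1.67²] = 13.5 mA.

Triode; I_D = 13.5 mA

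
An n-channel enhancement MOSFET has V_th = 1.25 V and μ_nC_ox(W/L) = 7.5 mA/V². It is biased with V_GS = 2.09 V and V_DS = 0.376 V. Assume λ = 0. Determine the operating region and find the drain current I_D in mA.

Triode; I_D = 1.84 mA

V_ov = V_GS − V_th = 2.09 − 1.25 = 0.84 V.
Since V_DS = 0.376 V < V_ov = 0.84 V, the device is in the triode region.
I_D = k_n [V_ov · V_DS − ½ V_DS²] = 7.5 × [0.84 × 0.376 − 0.5 × 0.376²] = 1.84 mA.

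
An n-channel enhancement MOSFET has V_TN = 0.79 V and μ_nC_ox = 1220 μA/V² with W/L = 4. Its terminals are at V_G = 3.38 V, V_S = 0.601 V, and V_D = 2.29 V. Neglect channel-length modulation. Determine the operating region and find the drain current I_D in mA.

V_GS = V_G − V_S = 3.38 − 0.601 = 2.78 V; V_DS = V_D − V_S = 2.29 − 0.601 = 1.69 V.
k_n = μ_nC_ox · (W/L) = 4.88 mA/V².
V_ov = V_GS − V_TN = 2.78 − 0.79 = 1.99 V.
Since V_DS = 1.69 V < V_ov = 1.99 V, the device is in the triode region.
I_D = k_n [V_ov · V_DS − ½ V_DS²] = 4.88 × [1.99 × 1.69 − 0.5 × 1.69²] = 9.43 mA.

Triode; I_D = 9.43 mA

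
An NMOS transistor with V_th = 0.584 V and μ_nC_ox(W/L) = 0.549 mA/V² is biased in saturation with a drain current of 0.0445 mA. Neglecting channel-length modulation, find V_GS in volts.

In saturation I_D = ½ k_n (V_GS − V_th)², so V_GS − V_th = √(2 I_D / k_n) = √(2 × 0.0445 / 0.549) = 0.403 V.
V_GS = 0.584 + 0.403 = 0.987 V.

V_GS = 0.987 V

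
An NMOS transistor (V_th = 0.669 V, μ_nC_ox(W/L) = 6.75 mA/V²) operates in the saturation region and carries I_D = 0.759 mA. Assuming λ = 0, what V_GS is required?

V_GS = 1.14 V

In saturation I_D = ½ k_n (V_GS − V_th)², so V_GS − V_th = √(2 I_D / k_n) = √(2 × 0.759 / 6.75) = 0.474 V.
V_GS = 0.669 + 0.474 = 1.14 V.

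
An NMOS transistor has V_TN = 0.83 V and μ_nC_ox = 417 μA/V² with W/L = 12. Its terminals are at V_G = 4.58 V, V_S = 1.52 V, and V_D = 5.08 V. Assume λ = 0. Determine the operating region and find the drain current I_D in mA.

Saturation; I_D = 12.4 mA

V_GS = V_G − V_S = 4.58 − 1.52 = 3.06 V; V_DS = V_D − V_S = 5.08 − 1.52 = 3.56 V.
k_n = μ_nC_ox · (W/L) = 5.004 mA/V².
V_ov = V_GS − V_TN = 3.06 − 0.83 = 2.23 V.
Since V_DS = 3.56 V ≥ V_ov = 2.23 V, the device is in saturation.
I_D = ½ k_n V_ov² = 0.5 × 5.004 × 2.23² = 12.4 mA.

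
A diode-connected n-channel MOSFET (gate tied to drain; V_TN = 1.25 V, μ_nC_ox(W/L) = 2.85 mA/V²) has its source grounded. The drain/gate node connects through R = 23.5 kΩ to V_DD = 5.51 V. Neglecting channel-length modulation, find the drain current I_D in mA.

With gate tied to drain, V_GS = V_DS ≥ V_GS − V_TN, so the device is in saturation.
KCL at the drain: ½ k_n (V_GS − V_TN)² = (V_DD − V_GS)/R.
Let x = V_GS − 1.25. Then 33.5 x² + x − 4.26 = 0, giving x = 0.342 V (positive root), so V_GS = 1.59 V.
I_D = (V_DD − V_GS)/R = (5.51 − 1.59) / 23.5 = 0.167 mA.

I_D = 0.167 mA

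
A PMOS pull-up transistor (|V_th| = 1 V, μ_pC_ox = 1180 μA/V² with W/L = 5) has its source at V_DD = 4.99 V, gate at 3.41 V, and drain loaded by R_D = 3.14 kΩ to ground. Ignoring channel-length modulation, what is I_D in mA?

I_D = 0.992 mA

V_SG = V_DD − V_G = 4.99 − 3.41 = 1.58 V, so V_ov = 1.58 − 1 = 0.58 V.
k_p = μ_pC_ox · (W/L) = 5.9 mA/V².
Assume saturation: I_D = ½ k_p V_ov² = 0.5 × 5.9 × 0.58² = 0.992 mA, giving V_SD = V_DD − I_D R_D = 4.99 − 0.992 × 3.14 = 1.87 V.
V_SD = 1.87 V ≥ V_ov = 0.58 V, confirming saturation.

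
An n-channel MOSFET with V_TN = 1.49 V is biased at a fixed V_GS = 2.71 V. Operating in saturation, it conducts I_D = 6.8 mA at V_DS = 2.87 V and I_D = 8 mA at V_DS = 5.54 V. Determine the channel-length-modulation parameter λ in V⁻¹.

With V_GS fixed, I_D ∝ (1 + λ V_DS) in saturation, so I_D2/I_D1 = (1 + λ V_DS2)/(1 + λ V_DS1).
8/6.8 = 1.176 = (1 + 5.54 λ)/(1 + 2.87 λ).
Solving: λ (I_D1 V_DS2 − I_D2 V_DS1) = I_D2 − I_D1, so λ = (8 − 6.8) / (6.8 × 5.54 − 8 × 2.87) = 1.2 / 14.7 = 0.0816 V⁻¹.

λ = 0.0816 V⁻¹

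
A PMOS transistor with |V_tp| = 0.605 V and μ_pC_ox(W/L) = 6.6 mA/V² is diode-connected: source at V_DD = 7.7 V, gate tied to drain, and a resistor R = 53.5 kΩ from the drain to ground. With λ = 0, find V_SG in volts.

V_SG = 0.803 V

With gate tied to drain, V_SG = V_SD ≥ V_SG − |V_tp|, so the device is in saturation.
KCL at the drain: ½ k_p (V_SG − |V_tp|)² = (V_DD − V_SG)/R.
Let x = V_SG − 0.605. Then 177 x² + x − 7.095 = 0, giving x = 0.198 V (positive root), so V_SG = 0.803 V.
I_D = (V_DD − V_SG)/R = (7.7 − 0.803) / 53.5 = 0.129 mA.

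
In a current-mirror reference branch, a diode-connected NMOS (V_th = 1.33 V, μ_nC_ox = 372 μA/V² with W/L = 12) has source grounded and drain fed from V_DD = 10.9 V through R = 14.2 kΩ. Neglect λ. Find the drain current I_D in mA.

I_D = 0.636 mA

With gate tied to drain, V_GS = V_DS ≥ V_GS − V_th, so the device is in saturation.
k_n = μ_nC_ox · (W/L) = 4.464 mA/V².
KCL at the drain: ½ k_n (V_GS − V_th)² = (V_DD − V_GS)/R.
Let x = V_GS − 1.33. Then 31.7 x² + x − 9.57 = 0, giving x = 0.534 V (positive root), so V_GS = 1.86 V.
I_D = (V_DD − V_GS)/R = (10.9 − 1.86) / 14.2 = 0.636 mA.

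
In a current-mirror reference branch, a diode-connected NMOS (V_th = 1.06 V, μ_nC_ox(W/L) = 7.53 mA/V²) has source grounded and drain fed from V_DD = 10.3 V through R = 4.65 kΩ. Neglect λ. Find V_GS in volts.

V_GS = 1.76 V

With gate tied to drain, V_GS = V_DS ≥ V_GS − V_th, so the device is in saturation.
KCL at the drain: ½ k_n (V_GS − V_th)² = (V_DD − V_GS)/R.
Let x = V_GS − 1.06. Then 17.5 x² + x − 9.24 = 0, giving x = 0.698 V (positive root), so V_GS = 1.76 V.
I_D = (V_DD − V_GS)/R = (10.3 − 1.76) / 4.65 = 1.84 mA.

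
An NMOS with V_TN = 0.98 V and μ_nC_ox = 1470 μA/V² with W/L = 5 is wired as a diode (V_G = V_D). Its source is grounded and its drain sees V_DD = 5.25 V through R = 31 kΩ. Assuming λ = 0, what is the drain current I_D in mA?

I_D = 0.132 mA

With gate tied to drain, V_GS = V_DS ≥ V_GS − V_TN, so the device is in saturation.
k_n = μ_nC_ox · (W/L) = 7.35 mA/V².
KCL at the drain: ½ k_n (V_GS − V_TN)² = (V_DD − V_GS)/R.
Let x = V_GS − 0.98. Then 114 x² + x − 4.27 = 0, giving x = 0.189 V (positive root), so V_GS = 1.17 V.
I_D = (V_DD − V_GS)/R = (5.25 − 1.17) / 31 = 0.132 mA.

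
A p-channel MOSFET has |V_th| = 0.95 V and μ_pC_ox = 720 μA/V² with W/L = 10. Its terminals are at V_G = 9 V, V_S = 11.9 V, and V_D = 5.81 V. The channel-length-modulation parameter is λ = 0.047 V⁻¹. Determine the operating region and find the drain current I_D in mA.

Saturation; I_D = 17.6 mA

V_SG = V_S − V_G = 11.9 − 9 = 2.9 V; V_SD = V_S − V_D = 11.9 − 5.81 = 6.09 V.
k_p = μ_pC_ox · (W/L) = 7.2 mA/V².
V_ov = V_SG − |V_th| = 2.9 − 0.95 = 1.95 V.
Since V_SD = 6.09 V ≥ V_ov = 1.95 V, the device is in saturation.
I_D = ½ k_p V_ov² (1 + λ V_SD) = 0.5 × 7.2 × 1.95² × (1 + 0.047 × 6.09) = 17.6 mA.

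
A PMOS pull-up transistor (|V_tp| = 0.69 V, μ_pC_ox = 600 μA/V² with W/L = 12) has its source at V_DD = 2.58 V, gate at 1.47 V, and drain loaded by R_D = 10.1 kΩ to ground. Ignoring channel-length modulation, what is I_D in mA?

I_D = 0.246 mA

V_SG = V_DD − V_G = 2.58 − 1.47 = 1.11 V, so V_ov = 1.11 − 0.69 = 0.42 V.
k_p = μ_pC_ox · (W/L) = 7.2 mA/V².
Assume saturation: I_D = ½ k_p V_ov² = 0.5 × 7.2 × 0.42² = 0.635 mA, giving V_SD = V_DD − I_D R_D = 2.58 − 0.635 × 10.1 = -3.83 V.
But -3.83 V < V_ov = 0.42 V, so the device is actually in triode.
In triode I_D = k_p[V_ov V_SD − ½ V_SD²] and I_D = (V_DD − V_SD)/R_D. Equating: 36.4 V_SD² − 31.54 V_SD + 2.58 = 0, giving V_SD = 0.0914 V (the root below V_ov).
I_D = (2.58 − 0.0914) / 10.1 = 0.246 mA.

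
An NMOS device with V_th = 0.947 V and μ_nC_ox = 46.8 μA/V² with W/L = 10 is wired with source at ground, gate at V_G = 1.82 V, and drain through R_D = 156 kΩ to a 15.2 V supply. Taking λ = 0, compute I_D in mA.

I_D = 0.0957 mA

V_GS = V_G = 1.82 V, so V_ov = 1.82 − 0.947 = 0.873 V.
k_n = μ_nC_ox · (W/L) = 0.468 mA/V².
Assume saturation: I_D = ½ k_n V_ov² = 0.5 × 0.468 × 0.873² = 0.178 mA, giving V_DS = V_DD − I_D R_D = 15.2 − 0.178 × 156 = -12.6 V.
But -12.6 V < V_ov = 0.873 V, so the device is actually in triode.
In triode I_D = k_n[V_ov V_DS − ½ V_DS²] and I_D = (V_DD − V_DS)/R_D. Equating: 36.5 V_DS² − 64.74 V_DS + 15.2 = 0, giving V_DS = 0.279 V (the root below V_ov).
I_D = (15.2 − 0.279) / 156 = 0.0957 mA.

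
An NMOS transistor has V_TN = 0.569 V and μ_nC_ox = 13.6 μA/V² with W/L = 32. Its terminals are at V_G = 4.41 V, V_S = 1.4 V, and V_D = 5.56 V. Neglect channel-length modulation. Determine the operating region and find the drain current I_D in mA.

Saturation; I_D = 1.30 mA

V_GS = V_G − V_S = 4.41 − 1.4 = 3.01 V; V_DS = V_D − V_S = 5.56 − 1.4 = 4.16 V.
k_n = μ_nC_ox · (W/L) = 0.4352 mA/V².
V_ov = V_GS − V_TN = 3.01 − 0.569 = 2.44 V.
Since V_DS = 4.16 V ≥ V_ov = 2.44 V, the device is in saturation.
I_D = ½ k_n V_ov² = 0.5 × 0.4352 × 2.44² = 1.3 mA.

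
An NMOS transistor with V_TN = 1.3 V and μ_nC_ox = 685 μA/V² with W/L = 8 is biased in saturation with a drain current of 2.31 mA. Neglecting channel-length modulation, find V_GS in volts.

k_n = μ_nC_ox · (W/L) = 5.48 mA/V².
In saturation I_D = ½ k_n (V_GS − V_TN)², so V_GS − V_TN = √(2 I_D / k_n) = √(2 × 2.31 / 5.48) = 0.918 V.
V_GS = 1.3 + 0.918 = 2.22 V.

V_GS = 2.22 V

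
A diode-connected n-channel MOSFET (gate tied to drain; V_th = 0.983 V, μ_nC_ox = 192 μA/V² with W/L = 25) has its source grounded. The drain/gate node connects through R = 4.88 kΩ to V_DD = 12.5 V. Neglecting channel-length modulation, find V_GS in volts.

V_GS = 1.93 V

With gate tied to drain, V_GS = V_DS ≥ V_GS − V_th, so the device is in saturation.
k_n = μ_nC_ox · (W/L) = 4.8 mA/V².
KCL at the drain: ½ k_n (V_GS − V_th)² = (V_DD − V_GS)/R.
Let x = V_GS − 0.983. Then 11.7 x² + x − 11.52 = 0, giving x = 0.95 V (positive root), so V_GS = 1.93 V.
I_D = (V_DD − V_GS)/R = (12.5 − 1.93) / 4.88 = 2.17 mA.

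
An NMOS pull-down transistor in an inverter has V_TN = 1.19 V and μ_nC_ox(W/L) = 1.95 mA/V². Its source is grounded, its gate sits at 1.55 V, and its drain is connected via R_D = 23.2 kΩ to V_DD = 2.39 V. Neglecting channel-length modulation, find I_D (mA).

V_GS = V_G = 1.55 V, so V_ov = 1.55 − 1.19 = 0.36 V.
Assume saturation: I_D = ½ k_n V_ov² = 0.5 × 1.95 × 0.36² = 0.126 mA, giving V_DS = V_DD − I_D R_D = 2.39 − 0.126 × 23.2 = -0.542 V.
But -0.542 V < V_ov = 0.36 V, so the device is actually in triode.
In triode I_D = k_n[V_ov V_DS − ½ V_DS²] and I_D = (V_DD − V_DS)/R_D. Equating: 22.6 V_DS² − 17.29 V_DS + 2.39 = 0, giving V_DS = 0.181 V (the root below V_ov).
I_D = (2.39 − 0.181) / 23.2 = 0.0952 mA.

I_D = 0.0952 mA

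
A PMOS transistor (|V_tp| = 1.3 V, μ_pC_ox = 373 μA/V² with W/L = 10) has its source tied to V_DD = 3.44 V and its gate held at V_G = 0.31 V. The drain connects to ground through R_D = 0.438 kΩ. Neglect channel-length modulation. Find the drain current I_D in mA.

I_D = 5.30 mA

V_SG = V_DD − V_G = 3.44 − 0.31 = 3.13 V, so V_ov = 3.13 − 1.3 = 1.83 V.
k_p = μ_pC_ox · (W/L) = 3.73 mA/V².
Assume saturation: I_D = ½ k_p V_ov² = 0.5 × 3.73 × 1.83² = 6.25 mA, giving V_SD = V_DD − I_D R_D = 3.44 − 6.25 × 0.438 = 0.704 V.
But 0.704 V < V_ov = 1.83 V, so the device is actually in triode.
In triode I_D = k_p[V_ov V_SD − ½ V_SD²] and I_D = (V_DD − V_SD)/R_D. Equating: 0.817 V_SD² − 3.99 V_SD + 3.44 = 0, giving V_SD = 1.12 V (the root below V_ov).
I_D = (3.44 − 1.12) / 0.438 = 5.3 mA.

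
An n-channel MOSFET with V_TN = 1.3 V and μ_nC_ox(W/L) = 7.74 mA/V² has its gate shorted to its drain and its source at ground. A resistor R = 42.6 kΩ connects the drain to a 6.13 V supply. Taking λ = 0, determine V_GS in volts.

V_GS = 1.47 V

With gate tied to drain, V_GS = V_DS ≥ V_GS − V_TN, so the device is in saturation.
KCL at the drain: ½ k_n (V_GS − V_TN)² = (V_DD − V_GS)/R.
Let x = V_GS − 1.3. Then 165 x² + x − 4.83 = 0, giving x = 0.168 V (positive root), so V_GS = 1.47 V.
I_D = (V_DD − V_GS)/R = (6.13 − 1.47) / 42.6 = 0.109 mA.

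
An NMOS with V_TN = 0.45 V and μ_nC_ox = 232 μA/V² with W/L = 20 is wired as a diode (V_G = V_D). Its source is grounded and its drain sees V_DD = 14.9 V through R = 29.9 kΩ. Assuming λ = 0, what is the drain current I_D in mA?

I_D = 0.468 mA

With gate tied to drain, V_GS = V_DS ≥ V_GS − V_TN, so the device is in saturation.
k_n = μ_nC_ox · (W/L) = 4.64 mA/V².
KCL at the drain: ½ k_n (V_GS − V_TN)² = (V_DD − V_GS)/R.
Let x = V_GS − 0.45. Then 69.4 x² + x − 14.45 = 0, giving x = 0.449 V (positive root), so V_GS = 0.899 V.
I_D = (V_DD − V_GS)/R = (14.9 − 0.899) / 29.9 = 0.468 mA.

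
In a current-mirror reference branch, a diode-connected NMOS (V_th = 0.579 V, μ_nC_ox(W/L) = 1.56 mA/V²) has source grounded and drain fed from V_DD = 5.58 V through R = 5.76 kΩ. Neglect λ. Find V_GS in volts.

V_GS = 1.53 V

With gate tied to drain, V_GS = V_DS ≥ V_GS − V_th, so the device is in saturation.
KCL at the drain: ½ k_n (V_GS − V_th)² = (V_DD − V_GS)/R.
Let x = V_GS − 0.579. Then 4.49 x² + x − 5.001 = 0, giving x = 0.95 V (positive root), so V_GS = 1.53 V.
I_D = (V_DD − V_GS)/R = (5.58 − 1.53) / 5.76 = 0.703 mA.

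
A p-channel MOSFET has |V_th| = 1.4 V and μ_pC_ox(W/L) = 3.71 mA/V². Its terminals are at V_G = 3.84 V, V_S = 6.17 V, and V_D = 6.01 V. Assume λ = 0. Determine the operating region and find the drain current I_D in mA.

V_SG = V_S − V_G = 6.17 − 3.84 = 2.33 V; V_SD = V_S − V_D = 6.17 − 6.01 = 0.16 V.
V_ov = V_SG − |V_th| = 2.33 − 1.4 = 0.93 V.
Since V_SD = 0.16 V < V_ov = 0.93 V, the device is in the triode region.
I_D = k_p [V_ov · V_SD − ½ V_SD²] = 3.71 × [0.93 × 0.16 − 0.5 × 0.16²] = 0.505 mA.

Triode; I_D = 0.505 mA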